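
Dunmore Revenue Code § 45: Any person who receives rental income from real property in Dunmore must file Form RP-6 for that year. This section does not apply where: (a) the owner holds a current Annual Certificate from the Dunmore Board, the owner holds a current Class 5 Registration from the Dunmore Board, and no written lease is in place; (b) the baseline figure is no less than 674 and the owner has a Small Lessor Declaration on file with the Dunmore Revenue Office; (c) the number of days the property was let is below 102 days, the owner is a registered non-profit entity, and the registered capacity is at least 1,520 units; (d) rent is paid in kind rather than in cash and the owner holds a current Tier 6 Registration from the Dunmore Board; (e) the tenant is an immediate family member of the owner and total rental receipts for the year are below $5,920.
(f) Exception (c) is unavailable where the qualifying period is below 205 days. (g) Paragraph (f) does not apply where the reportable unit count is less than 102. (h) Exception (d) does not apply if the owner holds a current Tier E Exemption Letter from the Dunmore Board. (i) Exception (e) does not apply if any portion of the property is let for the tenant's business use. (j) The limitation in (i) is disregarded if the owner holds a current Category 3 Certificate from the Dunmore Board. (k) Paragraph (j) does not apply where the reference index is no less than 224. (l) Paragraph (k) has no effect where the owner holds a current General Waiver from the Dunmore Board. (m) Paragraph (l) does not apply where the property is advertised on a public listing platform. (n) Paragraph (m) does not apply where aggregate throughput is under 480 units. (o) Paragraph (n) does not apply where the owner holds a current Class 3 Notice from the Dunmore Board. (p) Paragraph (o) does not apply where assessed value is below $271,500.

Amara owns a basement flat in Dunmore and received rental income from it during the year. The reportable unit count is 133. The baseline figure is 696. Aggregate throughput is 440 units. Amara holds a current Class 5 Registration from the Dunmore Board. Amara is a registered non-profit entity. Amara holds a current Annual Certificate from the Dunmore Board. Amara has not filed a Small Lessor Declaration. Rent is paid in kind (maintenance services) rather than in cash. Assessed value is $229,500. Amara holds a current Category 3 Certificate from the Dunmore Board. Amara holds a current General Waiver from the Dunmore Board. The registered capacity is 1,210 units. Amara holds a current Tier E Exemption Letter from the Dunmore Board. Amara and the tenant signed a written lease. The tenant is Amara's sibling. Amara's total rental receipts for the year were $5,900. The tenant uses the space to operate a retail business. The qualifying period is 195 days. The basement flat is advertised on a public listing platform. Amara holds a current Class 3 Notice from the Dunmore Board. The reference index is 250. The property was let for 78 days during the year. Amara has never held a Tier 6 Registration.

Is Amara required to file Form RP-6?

Exception (a) requires that no written lease is in place; but a written lease is in place, so (a) is unavailable.
Exception (b) requires that the owner has a Small Lessor Declaration on file with the Dunmore Revenue Office; but no Small Lessor Declaration is on file, so (b) is unavailable.
Exception (c) does not apply: the registered capacity is 1,210 units, short of 1,520 units.
Exception (d) fails — no current Tier 6 Registration is held.
Exception (e): the tenant is an immediate family member; total rental receipts for the year are $5,900, below the $5,920 limit — every condition holds. Under paragraphs (i)–(p): (i) applies (the space is let for business use), but yields to (j): (j) is engaged — a current Category 3 Certificate is held. (k) would limit (j) — the reference index is 250, meeting the 224 threshold — but (l) sets (k) aside: (l) operates against (k): a current General Waiver is held. (m) would limit (l) — the property is publicly advertised — but (n) sets (m) aside: (n) operates — aggregate throughput is 440 units, under the 480 units limit. (o) is triggered (a current Class 3 Notice is held), but is displaced by (p): (p) is triggered — assessed value is $229,500, below the $271,500 limit. (e) remains available.

No — exception (e) applies; Amara is not required to file Form RP-6.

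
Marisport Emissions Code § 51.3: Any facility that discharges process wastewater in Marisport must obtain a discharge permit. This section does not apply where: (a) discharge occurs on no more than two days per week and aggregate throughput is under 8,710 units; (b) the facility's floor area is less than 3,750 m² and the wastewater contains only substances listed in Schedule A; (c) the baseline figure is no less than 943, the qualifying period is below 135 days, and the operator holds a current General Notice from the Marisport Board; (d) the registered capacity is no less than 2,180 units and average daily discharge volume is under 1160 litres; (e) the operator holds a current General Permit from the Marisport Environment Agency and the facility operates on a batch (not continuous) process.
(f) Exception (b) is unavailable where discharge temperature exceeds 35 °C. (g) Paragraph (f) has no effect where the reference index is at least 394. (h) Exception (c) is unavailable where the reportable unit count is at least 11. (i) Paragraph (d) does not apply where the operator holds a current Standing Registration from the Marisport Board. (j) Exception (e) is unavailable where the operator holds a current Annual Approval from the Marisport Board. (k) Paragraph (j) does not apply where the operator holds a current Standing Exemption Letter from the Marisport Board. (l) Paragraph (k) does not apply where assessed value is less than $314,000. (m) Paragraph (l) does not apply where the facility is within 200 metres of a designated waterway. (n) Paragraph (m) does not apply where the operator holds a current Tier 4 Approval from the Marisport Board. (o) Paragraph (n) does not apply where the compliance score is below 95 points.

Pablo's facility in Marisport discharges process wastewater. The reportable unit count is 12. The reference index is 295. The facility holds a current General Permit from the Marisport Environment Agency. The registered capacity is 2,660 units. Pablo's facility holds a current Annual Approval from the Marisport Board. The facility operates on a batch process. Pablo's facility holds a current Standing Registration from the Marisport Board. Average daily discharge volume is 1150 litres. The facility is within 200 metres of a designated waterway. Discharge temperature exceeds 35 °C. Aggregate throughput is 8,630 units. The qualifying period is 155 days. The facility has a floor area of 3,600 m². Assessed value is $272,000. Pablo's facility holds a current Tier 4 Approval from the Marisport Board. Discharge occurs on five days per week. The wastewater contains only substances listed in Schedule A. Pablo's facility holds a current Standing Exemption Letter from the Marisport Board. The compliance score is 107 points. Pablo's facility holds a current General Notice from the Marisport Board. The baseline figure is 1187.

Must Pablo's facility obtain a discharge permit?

Yes — Pablo's facility must obtain a discharge permit.

Exception (a) does not apply: discharge occurs on five days per week.
Exception (b) is satisfied on its face — the facility's floor area is 3,600 m², less than the 3,750 m² limit; the wastewater is Schedule-A-only. However, paragraphs (f)–(g) must be considered: (f) operates against (b): discharge temperature exceeds 35 °C. (g), which would lift (f), does not operate here — the reference index is 295, short of 394. So (b) is unavailable.
Exception (c) does not apply: the qualifying period is 155 days, not below 135 days.
Exception (d) is satisfied on its face — the registered capacity is 2,660 units, meeting the 2,180 units threshold; average daily discharge volume is 1150 litres, under the 1160 litres limit. But applying paragraph (i): (i) applies — a current Standing Registration is held. (d) is therefore removed.
All of (e)'s requirements are met (a current General Permit is held; the facility operates on a batch process). But applying paragraphs (j)–(o): (j) operates — a current Annual Approval is held. (k) operates (a current Standing Exemption Letter is held), but yields to (l): (l) is engaged — assessed value is $272,000, less than the $314,000 limit. (m) applies (the facility is within 200 m of a designated waterway), but is displaced by (n): (n) applies — a current Tier 4 Approval is held. (o) does not operate here (the compliance score is 107 points, not below 95 points), so (n) stands. (e) is therefore removed.
None of the exceptions is available; § 51.3 applies in full.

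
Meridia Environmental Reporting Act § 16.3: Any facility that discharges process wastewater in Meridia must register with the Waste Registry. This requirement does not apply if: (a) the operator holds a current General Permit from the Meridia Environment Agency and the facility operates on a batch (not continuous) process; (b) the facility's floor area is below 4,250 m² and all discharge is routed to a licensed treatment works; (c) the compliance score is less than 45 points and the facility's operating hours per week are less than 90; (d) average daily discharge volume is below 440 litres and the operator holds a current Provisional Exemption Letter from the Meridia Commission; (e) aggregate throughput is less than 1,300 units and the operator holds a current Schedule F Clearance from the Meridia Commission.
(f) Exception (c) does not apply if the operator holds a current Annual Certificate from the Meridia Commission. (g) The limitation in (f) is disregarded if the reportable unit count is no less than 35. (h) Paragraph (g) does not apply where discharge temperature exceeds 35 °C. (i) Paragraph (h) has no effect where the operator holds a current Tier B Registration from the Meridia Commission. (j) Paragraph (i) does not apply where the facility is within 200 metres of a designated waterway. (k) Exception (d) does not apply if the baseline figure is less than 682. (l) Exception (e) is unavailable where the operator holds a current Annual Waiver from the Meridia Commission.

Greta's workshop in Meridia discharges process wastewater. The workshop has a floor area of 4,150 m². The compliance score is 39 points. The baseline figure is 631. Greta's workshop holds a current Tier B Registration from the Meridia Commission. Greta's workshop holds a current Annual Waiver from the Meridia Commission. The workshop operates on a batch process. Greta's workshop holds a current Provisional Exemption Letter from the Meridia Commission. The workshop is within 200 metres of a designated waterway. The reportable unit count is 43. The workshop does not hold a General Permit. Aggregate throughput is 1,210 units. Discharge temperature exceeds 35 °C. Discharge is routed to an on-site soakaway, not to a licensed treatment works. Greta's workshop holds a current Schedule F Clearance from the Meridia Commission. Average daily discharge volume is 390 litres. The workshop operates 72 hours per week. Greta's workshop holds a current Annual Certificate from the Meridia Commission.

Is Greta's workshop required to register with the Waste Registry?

Yes — Greta's workshop must register with the Waste Registry.

Exception (a) does not apply: no General Permit is held.
Exception (b) does not apply: discharge is not routed to a licensed treatment works.
Exception (c)'s conditions are all satisfied: the compliance score is 39 points, less than the 45 points limit; the facility's operating hours per week are 72, less than the 90 limit. Turning to paragraphs (f)–(j): (f) is engaged — a current Annual Certificate is held. (g) would limit (f) — the reportable unit count is 43, meeting the 35 threshold — but (h) sets (g) aside: (h) operates against (g): discharge temperature exceeds 35 °C. (i) is engaged (a current Tier B Registration is held), but is overridden by (j): (j) applies — the workshop is within 200 m of a designated waterway. (c) is therefore removed.
Exception (d) is satisfied on its face — average daily discharge volume is 390 litres, below the 440 litres limit; a current Provisional Exemption Letter is held. Turning to paragraph (k): (k) operates against (d): the baseline figure is 631, less than the 682 limit. (d) is therefore removed.
Exception (e)'s conditions are all satisfied: aggregate throughput is 1,210 units, less than the 1,300 units limit; a current Schedule F Clearance is held. However, paragraph (l) must be considered: (l) is triggered — a current Annual Waiver is held. (e) is therefore removed.
Every exception is unavailable, so the rule governs.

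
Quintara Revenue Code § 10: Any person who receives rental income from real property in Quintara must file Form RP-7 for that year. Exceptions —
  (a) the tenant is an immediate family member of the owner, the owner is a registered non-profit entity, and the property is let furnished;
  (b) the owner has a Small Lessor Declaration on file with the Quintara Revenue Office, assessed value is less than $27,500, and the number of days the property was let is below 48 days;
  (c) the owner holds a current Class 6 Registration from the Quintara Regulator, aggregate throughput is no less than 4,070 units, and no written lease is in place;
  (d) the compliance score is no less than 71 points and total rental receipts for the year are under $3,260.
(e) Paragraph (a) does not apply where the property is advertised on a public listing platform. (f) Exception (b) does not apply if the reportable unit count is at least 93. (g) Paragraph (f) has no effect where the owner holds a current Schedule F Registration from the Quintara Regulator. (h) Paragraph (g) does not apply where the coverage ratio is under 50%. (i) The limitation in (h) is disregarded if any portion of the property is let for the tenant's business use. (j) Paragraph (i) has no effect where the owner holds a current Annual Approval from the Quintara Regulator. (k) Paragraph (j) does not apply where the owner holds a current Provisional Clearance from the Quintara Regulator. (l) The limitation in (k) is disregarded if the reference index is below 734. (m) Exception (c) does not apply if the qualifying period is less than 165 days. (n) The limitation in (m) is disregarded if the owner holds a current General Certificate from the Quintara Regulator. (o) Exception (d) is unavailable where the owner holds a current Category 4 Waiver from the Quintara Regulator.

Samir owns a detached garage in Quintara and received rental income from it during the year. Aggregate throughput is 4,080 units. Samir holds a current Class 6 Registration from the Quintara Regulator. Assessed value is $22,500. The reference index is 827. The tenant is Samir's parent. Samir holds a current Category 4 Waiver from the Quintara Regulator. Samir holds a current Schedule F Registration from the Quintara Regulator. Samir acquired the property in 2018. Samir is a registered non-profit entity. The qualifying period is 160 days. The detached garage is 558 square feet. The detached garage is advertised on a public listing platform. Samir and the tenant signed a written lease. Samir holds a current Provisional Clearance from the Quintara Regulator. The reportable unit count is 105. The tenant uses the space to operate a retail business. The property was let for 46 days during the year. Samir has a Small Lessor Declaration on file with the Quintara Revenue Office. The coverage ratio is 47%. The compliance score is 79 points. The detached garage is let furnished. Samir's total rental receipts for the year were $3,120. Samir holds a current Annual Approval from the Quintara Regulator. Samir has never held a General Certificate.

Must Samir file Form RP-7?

No — exception (b) applies; Samir is not required to file Form RP-7.

Exception (a) is satisfied on its face — the tenant is an immediate family member; Samir is a registered non-profit; the property is let furnished. However, paragraph (e) must be considered: (e) is triggered — the property is publicly advertised. Exception (a) does not apply.
All of (b)'s requirements are met (a Small Lessor Declaration is on file; assessed value is $22,500, less than the $27,500 limit; the number of days the property was let is 46 days, below the 48 days limit). Considering the limiting provisions: (f) operates (the reportable unit count is 105, meeting the 93 threshold), but yields to (g): (g) operates against (f): a current Schedule F Registration is held. (h) would limit (g) — the coverage ratio is 47%, under the 50% limit — but (i) sets (h) aside: (i) is engaged — the space is let for business use. (j) would limit (i) — a current Annual Approval is held — but (k) sets (j) aside: (k) operates against (j): a current Provisional Clearance is held. (l) is not triggered (the reference index is 827, not below 734), so (k) stands. Exception (b) stands.
Exception (c) does not apply: a written lease is in place.
Exception (d) is satisfied on its face — the compliance score is 79 points, meeting the 71 points threshold; total rental receipts for the year are $3,120, under the $3,260 limit. Turning to paragraph (o): (o) operates against (d): a current Category 4 Waiver is held. So (d) is unavailable.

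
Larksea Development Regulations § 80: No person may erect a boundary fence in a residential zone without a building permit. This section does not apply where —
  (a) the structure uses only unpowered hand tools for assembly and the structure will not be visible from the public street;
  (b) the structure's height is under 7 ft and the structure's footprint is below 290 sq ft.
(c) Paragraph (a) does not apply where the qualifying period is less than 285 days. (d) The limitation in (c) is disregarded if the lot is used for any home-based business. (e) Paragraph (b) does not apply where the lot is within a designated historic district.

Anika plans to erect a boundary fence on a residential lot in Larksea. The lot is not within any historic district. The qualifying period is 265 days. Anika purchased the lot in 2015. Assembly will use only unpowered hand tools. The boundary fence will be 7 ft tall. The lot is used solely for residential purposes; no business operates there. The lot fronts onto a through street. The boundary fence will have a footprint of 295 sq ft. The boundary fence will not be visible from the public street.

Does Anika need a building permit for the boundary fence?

Yes — Anika must obtain a building permit.

All of (a)'s requirements are met (assembly uses only hand tools; the structure will not be visible from the street). But: (c) is engaged — the qualifying period is 265 days, less than the 285 days limit. (d) is inapplicable (the lot is solely residential), so (c) stands. So (a) is unavailable.
Exception (b) requires that the structure's height is under 7 ft; but the structure's height is 7 ft, not under 7 ft, so (b) is unavailable.
Every exception is unavailable, so the rule governs.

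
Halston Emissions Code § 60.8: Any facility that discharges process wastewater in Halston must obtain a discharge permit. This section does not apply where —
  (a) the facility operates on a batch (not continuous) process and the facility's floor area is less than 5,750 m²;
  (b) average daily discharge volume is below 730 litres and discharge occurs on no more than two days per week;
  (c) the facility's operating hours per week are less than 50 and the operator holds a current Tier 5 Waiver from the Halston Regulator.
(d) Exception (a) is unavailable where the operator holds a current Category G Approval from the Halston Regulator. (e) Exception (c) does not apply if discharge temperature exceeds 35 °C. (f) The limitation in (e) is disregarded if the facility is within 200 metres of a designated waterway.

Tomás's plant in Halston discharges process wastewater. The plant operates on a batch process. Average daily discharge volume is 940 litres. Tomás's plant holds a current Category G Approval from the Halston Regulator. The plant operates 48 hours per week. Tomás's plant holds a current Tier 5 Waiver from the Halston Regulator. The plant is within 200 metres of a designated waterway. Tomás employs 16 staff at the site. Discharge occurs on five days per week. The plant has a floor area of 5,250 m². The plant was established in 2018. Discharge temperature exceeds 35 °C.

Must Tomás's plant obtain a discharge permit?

No — exception (c) applies; Tomás's plant is not required to obtain a discharge permit.

Exception (a): the facility operates on a batch process; the facility's floor area is 5,250 m², less than the 5,750 m² limit — every condition holds. But: (d) operates against (a): a current Category G Approval is held. So (a) is unavailable.
Exception (b) does not apply: average daily discharge volume is 940 litres, not below 730 litres.
All of (c)'s requirements are met (the facility's operating hours per week are 48, less than the 50 limit; a current Tier 5 Waiver is held). Applying paragraphs (e)–(f): (e) is engaged (discharge temperature exceeds 35 °C), but is itself disapplied by (f): (f) operates against (e): the plant is within 200 m of a designated waterway. So (c) applies.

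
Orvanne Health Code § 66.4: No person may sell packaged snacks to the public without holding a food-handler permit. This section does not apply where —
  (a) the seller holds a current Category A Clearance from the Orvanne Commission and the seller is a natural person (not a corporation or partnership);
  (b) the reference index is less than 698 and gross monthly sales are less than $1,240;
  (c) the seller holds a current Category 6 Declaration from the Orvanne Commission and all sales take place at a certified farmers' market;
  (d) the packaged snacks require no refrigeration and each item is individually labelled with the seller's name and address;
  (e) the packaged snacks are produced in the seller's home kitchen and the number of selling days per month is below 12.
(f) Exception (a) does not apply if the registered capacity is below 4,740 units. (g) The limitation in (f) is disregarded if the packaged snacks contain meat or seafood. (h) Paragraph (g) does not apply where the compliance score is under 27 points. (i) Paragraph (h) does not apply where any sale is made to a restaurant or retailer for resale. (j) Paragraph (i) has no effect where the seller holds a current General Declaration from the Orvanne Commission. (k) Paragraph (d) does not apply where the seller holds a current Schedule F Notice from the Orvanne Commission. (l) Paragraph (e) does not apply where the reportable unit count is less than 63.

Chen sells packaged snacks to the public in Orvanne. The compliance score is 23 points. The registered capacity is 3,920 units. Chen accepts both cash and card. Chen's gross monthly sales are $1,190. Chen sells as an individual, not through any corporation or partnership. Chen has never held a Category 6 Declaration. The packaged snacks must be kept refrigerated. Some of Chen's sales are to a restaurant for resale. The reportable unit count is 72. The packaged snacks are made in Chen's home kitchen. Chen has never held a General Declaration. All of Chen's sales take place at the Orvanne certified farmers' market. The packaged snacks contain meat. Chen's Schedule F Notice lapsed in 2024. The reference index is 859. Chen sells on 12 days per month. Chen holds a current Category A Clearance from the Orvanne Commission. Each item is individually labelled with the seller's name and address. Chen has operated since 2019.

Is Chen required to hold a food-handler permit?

Exception (a) is satisfied on its face — a current Category A Clearance is held; the seller is a natural person. Applying paragraphs (f)–(j): (f) applies (the registered capacity is 3,920 units, below the 4,740 units limit), but yields to (g): (g) operates against (f): the packaged snacks contain meat. (h) would limit (g) — the compliance score is 23 points, under the 27 points limit — but (i) sets (h) aside: (i) operates against (h): some sales are to a restaurant for resale. (j), which would lift (i), is not engaged — the General Declaration is not current. (a) remains available.
Exception (b) requires that the reference index is less than 698; but the reference index is 859, not less than 698, so (b) is unavailable.
Exception (c) requires that the seller holds a current Category 6 Declaration from the Orvanne Commission; but the Category 6 Declaration is not current, so (c) is unavailable.
Exception (d) requires that the packaged snacks require no refrigeration; but the packaged snacks require refrigeration, so (d) is unavailable.
Exception (e) requires that the number of selling days per month is below 12; but the number of selling days per month is 12, not below 12, so (e) is unavailable.

No — exception (a) applies; Chen is not required to hold a food-handler permit.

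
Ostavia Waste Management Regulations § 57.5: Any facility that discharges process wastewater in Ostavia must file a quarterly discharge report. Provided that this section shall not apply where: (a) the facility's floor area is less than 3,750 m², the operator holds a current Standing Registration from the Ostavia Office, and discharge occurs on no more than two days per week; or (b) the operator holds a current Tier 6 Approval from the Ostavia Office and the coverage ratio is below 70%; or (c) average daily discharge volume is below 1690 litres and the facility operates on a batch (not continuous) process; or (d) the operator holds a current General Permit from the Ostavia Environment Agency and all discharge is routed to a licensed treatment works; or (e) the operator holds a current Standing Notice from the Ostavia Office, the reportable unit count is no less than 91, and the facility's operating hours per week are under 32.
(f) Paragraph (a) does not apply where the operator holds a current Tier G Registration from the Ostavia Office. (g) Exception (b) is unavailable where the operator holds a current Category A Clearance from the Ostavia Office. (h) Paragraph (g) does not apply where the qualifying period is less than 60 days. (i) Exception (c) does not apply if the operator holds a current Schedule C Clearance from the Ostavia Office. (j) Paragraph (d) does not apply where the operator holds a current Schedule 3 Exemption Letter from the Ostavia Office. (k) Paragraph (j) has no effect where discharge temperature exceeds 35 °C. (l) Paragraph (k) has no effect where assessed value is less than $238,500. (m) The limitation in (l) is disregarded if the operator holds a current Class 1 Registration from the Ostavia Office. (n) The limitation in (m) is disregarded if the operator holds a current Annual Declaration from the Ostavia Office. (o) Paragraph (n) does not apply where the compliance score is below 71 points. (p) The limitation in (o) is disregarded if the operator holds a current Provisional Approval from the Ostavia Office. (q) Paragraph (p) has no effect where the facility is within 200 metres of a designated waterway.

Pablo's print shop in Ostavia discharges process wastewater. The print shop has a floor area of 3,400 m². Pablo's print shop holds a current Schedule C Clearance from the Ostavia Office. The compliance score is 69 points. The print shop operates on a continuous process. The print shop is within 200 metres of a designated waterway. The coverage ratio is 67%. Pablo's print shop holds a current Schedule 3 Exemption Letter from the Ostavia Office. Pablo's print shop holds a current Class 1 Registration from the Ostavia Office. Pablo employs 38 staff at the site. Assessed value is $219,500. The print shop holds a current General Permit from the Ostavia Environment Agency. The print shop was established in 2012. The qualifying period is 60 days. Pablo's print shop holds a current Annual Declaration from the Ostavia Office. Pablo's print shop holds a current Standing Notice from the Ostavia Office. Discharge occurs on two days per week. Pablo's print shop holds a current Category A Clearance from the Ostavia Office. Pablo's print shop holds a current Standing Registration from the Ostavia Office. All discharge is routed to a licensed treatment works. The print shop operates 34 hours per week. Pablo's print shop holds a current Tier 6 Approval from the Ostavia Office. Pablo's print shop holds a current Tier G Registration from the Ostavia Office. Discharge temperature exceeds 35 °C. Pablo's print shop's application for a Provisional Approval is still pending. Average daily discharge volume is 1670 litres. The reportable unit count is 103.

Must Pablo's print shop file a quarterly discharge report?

No — exception (d) applies; Pablo's print shop is not required to file a quarterly discharge report.

Exception (a) is satisfied on its face — the facility's floor area is 3,400 m², less than the 3,750 m² limit; a current Standing Registration is held; discharge occurs on no more than two days per week. But applying paragraph (f): (f) operates against (a): a current Tier G Registration is held. So (a) is unavailable.
Exception (b) is satisfied on its face — a current Tier 6 Approval is held; the coverage ratio is 67%, below the 70% limit. Turning to paragraphs (g)–(h): (g) operates against (b): a current Category A Clearance is held. (h), which would lift (g), is not engaged — the qualifying period is 60 days, not less than 60 days. Exception (b) does not apply.
Exception (c) requires that the facility operates on a batch (not continuous) process; but the facility operates on a continuous process, so (c) is unavailable.
Exception (d)'s conditions are all satisfied: a current General Permit is held; discharge is routed to a licensed treatment works. As to paragraphs (j)–(q): (j) is triggered (a current Schedule 3 Exemption Letter is held), but is overridden by (k): (k) operates against (j): discharge temperature exceeds 35 °C. (l) would limit (k) — assessed value is $219,500, less than the $238,500 limit — but (m) sets (l) aside: (m) operates against (l): a current Class 1 Registration is held. (n) would limit (m) — a current Annual Declaration is held — but (o) sets (n) aside: (o) operates against (n): the compliance score is 69 points, below the 71 points limit. (p) is inapplicable (the Provisional Approval is not current), so (o) stands. (d) remains available.
Exception (e) does not apply: the facility's operating hours per week are 34, not under 32.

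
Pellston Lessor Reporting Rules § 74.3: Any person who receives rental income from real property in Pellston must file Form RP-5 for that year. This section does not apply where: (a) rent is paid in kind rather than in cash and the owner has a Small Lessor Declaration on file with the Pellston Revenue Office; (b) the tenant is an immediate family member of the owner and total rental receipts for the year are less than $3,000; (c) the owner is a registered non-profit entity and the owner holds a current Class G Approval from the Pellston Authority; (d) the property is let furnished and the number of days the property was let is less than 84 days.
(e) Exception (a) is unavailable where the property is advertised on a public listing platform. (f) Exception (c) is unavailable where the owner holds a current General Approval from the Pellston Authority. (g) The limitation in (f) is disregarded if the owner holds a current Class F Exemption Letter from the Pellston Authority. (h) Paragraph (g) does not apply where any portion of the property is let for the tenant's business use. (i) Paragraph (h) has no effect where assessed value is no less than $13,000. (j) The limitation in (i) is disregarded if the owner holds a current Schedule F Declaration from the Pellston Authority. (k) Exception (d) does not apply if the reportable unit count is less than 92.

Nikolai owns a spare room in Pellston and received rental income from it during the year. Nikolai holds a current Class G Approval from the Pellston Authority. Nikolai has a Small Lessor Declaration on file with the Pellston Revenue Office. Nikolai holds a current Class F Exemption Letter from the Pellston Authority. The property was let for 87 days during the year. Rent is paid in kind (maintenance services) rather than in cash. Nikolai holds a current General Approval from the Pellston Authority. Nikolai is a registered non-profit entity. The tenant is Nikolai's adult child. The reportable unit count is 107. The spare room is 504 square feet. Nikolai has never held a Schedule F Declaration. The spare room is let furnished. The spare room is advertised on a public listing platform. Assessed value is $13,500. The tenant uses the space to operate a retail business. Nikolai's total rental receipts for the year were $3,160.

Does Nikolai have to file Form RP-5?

Exception (a)'s conditions are all satisfied: rent is paid in kind; a Small Lessor Declaration is on file. But applying paragraph (e): (e) is engaged — the property is publicly advertised. So (a) is unavailable.
Exception (b) does not apply: total rental receipts for the year are $3,160, not less than $3,000.
Exception (c)'s conditions are all satisfied: Nikolai is a registered non-profit; a current Class G Approval is held. As to paragraphs (f)–(j): (f) would limit (c) — a current General Approval is held — but (g) sets (f) aside: (g) is triggered — a current Class F Exemption Letter is held. (h) would limit (g) — the space is let for business use — but (i) sets (h) aside: (i) operates against (h): assessed value is $13,500, meeting the $13,000 threshold. (j) is inapplicable (there is no Schedule F Declaration in force), so (i) stands. Exception (c) stands.
Exception (d) fails — the number of days the property was let is 87 days, not less than 84 days.

No — exception (c) applies; Nikolai is not required to file Form RP-5.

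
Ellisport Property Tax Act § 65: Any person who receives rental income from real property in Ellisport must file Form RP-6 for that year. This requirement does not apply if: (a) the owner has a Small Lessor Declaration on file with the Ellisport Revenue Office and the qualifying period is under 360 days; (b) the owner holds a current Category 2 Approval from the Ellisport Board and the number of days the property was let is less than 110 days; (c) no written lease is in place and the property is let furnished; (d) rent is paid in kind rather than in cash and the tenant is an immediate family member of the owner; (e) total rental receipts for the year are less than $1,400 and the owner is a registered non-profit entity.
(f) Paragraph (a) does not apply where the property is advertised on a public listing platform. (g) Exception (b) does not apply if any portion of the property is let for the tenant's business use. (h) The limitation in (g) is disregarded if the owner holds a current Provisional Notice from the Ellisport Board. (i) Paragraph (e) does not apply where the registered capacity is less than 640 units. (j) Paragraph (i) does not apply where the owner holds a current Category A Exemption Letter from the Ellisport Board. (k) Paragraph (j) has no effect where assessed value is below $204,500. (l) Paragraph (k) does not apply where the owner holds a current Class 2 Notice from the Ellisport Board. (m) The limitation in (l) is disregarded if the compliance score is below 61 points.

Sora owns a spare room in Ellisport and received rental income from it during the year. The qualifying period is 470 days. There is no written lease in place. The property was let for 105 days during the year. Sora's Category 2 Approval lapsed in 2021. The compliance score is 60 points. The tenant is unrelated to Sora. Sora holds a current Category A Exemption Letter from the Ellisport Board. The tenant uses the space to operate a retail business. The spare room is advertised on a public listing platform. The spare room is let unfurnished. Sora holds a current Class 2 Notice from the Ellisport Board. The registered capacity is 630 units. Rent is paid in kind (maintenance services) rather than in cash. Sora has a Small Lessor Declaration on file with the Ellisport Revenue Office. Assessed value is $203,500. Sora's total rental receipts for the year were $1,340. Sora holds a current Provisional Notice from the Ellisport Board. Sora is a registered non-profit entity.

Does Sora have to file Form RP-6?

Exception (a) fails — the qualifying period is 470 days, not under 360 days.
Exception (b) requires that the owner holds a current Category 2 Approval from the Ellisport Board; but the Category 2 Approval is not current, so (b) is unavailable.
Exception (c) requires that the property is let furnished; but the property is let unfurnished, so (c) is unavailable.
Exception (d) does not apply: the tenant is unrelated to the owner.
Exception (e): total rental receipts for the year are $1,340, less than the $1,400 limit; Sora is a registered non-profit — every condition holds. However, paragraphs (i)–(m) must be considered: (i) operates against (e): the registered capacity is 630 units, less than the 640 units limit. (j) is triggered (a current Category A Exemption Letter is held), but is displaced by (k): (k) operates against (j): assessed value is $203,500, below the $204,500 limit. (l) would limit (k) — a current Class 2 Notice is held — but (m) sets (l) aside: (m) is triggered — the compliance score is 60 points, below the 61 points limit. (e) is therefore removed.
No exception applies. The general rule governs.

Yes — Sora must file Form RP-6.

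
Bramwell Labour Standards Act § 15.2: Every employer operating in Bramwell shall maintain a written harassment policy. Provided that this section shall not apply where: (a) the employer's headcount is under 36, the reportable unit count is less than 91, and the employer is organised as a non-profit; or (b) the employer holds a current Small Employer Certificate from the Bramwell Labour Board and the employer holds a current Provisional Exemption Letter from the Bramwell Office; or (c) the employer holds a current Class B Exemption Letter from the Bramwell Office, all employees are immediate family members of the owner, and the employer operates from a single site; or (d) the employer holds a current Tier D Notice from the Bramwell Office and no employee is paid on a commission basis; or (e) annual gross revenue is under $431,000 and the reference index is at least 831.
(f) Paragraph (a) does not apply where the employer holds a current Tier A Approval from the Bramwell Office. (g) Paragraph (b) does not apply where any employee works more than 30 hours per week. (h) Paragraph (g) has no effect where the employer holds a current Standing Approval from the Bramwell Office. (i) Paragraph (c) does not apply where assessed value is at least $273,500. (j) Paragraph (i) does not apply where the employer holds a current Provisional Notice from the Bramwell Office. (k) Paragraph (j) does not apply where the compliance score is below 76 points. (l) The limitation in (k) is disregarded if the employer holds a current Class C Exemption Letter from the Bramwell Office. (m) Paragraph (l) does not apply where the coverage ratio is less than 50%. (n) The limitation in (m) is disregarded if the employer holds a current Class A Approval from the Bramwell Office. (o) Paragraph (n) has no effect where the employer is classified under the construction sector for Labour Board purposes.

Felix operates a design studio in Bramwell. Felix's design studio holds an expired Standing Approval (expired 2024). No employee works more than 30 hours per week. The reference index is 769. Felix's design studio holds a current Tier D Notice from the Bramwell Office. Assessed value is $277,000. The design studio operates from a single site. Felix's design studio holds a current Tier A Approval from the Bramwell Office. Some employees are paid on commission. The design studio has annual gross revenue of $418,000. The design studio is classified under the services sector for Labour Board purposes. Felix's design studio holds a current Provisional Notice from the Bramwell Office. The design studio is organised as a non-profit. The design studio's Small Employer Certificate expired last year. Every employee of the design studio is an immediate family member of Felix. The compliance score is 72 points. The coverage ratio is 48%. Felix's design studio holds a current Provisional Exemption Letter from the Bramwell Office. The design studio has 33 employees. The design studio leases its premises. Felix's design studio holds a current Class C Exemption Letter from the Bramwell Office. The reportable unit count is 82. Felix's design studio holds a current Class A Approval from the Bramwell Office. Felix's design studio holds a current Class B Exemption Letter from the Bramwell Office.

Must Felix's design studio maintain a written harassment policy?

No — exception (c) applies; Felix's design studio is not required to maintain a written harassment policy.

Exception (a): the employer's headcount is 33, under the 36 limit; the reportable unit count is 82, less than the 91 limit; the employer is a non-profit — every condition holds. However, paragraph (f) must be considered: (f) operates against (a): a current Tier A Approval is held. So (a) is unavailable.
Exception (b) does not apply: the Small Employer Certificate has expired.
Exception (c)'s conditions are all satisfied: a current Class B Exemption Letter is held; every employee is an immediate family member; the employer operates from a single site. Applying paragraphs (i)–(o): (i) would limit (c) — assessed value is $277,000, meeting the $273,500 threshold — but (j) sets (i) aside: (j) applies — a current Provisional Notice is held. (k) would limit (j) — the compliance score is 72 points, below the 76 points limit — but (l) sets (k) aside: (l) operates against (k): a current Class C Exemption Letter is held. (m) is triggered (the coverage ratio is 48%, less than the 50% limit), but is displaced by (n): (n) operates against (m): a current Class A Approval is held. (o), which would lift (n), is not triggered — the design studio is classified under the services sector. Exception (c) stands.
Exception (d) requires that no employee is paid on a commission basis; but some employees are paid on commission, so (d) is unavailable.
Exception (e) does not apply: the reference index is 769, short of 831.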